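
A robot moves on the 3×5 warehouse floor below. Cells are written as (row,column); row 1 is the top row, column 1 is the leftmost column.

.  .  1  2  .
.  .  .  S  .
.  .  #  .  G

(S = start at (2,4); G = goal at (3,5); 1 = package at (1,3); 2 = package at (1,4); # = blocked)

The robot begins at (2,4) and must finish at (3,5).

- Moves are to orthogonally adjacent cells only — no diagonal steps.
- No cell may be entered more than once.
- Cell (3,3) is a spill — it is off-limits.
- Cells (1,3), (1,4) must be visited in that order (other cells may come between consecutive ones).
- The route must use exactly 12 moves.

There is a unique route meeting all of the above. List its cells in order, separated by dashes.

(2,4) - (2,3) - (2,2) - (3,2) - (3,1) - (2,1) - (1,1) - (1,2) - (1,3) - (1,4) - (1,5) - (2,5) - (3,5)

The waypoints must appear in the order (1,3), (1,4), with no cell reused.
Route from (2,4): 2× left (reaching (2,2)), down to (3,2), left to (3,1), 2× up (reaching (1,1)), 4× right (reaching (1,5)), 2× down (reaching (3,5)) — 12 moves in all.
Check: order respected (1 at step 8, 2 at step 9); 12 moves as required.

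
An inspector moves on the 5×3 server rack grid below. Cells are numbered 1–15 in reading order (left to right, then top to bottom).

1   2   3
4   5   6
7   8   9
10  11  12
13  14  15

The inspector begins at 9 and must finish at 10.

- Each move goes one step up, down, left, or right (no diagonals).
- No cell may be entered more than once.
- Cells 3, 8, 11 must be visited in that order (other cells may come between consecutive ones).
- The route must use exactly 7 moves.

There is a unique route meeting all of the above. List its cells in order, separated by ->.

9 -> 6 -> 3 -> 2 -> 5 -> 8 -> 11 -> 10

The waypoints must appear in the order 3, 8, 11, with no cell reused.
Route from 9: up 2 to 3, left 1 to 2, down 3 to 11, left 1 to 10 — 7 moves in all.
Check: order respected (3 at step 2, 8 at step 5, 11 at step 6); 7 moves as required.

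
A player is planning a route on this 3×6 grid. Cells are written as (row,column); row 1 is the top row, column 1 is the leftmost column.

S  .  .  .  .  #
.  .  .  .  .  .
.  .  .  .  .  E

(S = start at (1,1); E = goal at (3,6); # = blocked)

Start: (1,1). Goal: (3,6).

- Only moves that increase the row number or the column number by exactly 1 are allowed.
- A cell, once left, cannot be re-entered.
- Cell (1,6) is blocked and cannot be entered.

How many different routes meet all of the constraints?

20

A right/down-only route from (1,1) to (3,6) makes exactly 2 down-moves and 5 right-moves in some order.
With no other constraints that would be C(7,2) = 21 routes.
Subtract routes through each blocked cell (inclusion–exclusion for overlaps): − through (1,6): 1 → 20.
That gives 20 routes.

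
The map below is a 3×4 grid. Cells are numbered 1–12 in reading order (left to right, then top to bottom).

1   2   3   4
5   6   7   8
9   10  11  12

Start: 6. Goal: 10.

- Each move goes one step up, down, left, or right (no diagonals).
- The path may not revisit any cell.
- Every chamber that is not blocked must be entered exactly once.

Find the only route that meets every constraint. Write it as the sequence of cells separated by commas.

Need to visit all 12 open cells exactly once, starting at 6 and ending at 10.
Route from 6: right 1 to 7, down 1 to 11, right 1 to 12, up 2 to 4, left 3 to 1, down 2 to 9, right 1 to 10 — 11 moves in all.
Check: all 12 open cells covered.

6, 7, 11, 12, 8, 4, 3, 2, 1, 5, 9, 10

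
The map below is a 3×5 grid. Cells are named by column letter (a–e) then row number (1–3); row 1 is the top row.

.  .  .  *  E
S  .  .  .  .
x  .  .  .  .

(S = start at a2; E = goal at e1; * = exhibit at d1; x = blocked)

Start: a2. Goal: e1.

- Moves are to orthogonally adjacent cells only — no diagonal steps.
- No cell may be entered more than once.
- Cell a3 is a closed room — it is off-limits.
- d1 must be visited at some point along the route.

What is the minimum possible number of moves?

5

Any route passes through d1 somewhere between a2 and e1. Summing Manhattan distances along the two legs (a2 → d1 → e1) gives a lower bound of 4 + 1 = 5 moves.
A route of 5 moves achieves this: a2 → a1 → b1 → c1 → d1 → e1.
Since 5 matches the lower bound, it is optimal.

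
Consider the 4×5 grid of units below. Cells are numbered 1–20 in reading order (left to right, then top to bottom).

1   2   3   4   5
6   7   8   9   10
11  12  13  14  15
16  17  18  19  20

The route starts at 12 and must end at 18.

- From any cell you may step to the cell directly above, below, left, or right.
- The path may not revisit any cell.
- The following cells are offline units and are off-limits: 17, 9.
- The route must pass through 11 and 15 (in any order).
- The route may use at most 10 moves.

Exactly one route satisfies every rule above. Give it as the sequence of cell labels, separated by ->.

The budget equals the shortest possible length, so every move has to be on a shortest route through the required cells.
Route from 12: left 1 to 11, up 1 to 6, right 2 to 8, down 1 to 13, right 2 to 15, down 1 to 20, left 2 to 18 — 10 moves in all.
Check: all required cells visited; 10 ≤ 10 moves.

12 -> 11 -> 6 -> 7 -> 8 -> 13 -> 14 -> 15 -> 20 -> 19 -> 18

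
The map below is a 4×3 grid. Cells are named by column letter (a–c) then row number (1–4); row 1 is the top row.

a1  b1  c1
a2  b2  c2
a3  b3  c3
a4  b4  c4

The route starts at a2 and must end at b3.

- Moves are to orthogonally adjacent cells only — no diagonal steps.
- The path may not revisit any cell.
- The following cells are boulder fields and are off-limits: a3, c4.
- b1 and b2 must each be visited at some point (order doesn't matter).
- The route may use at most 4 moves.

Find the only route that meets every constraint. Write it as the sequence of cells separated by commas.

The budget equals the shortest possible length, so every move has to be on a shortest route through the required cells.
Route from a2: up 1 to a1, right 1 to b1, down 2 to b3 — 4 moves in all.
Check: all required cells visited; 4 ≤ 4 moves.

a2, a1, b1, b2, b3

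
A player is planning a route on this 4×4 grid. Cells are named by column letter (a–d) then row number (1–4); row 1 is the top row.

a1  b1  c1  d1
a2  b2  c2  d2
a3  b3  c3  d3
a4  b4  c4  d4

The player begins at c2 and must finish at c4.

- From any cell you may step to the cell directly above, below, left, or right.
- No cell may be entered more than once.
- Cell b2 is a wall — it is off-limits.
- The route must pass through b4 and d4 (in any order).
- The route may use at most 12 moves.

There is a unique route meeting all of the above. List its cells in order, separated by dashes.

c2 - c1 - b1 - a1 - a2 - a3 - a4 - b4 - b3 - c3 - d3 - d4 - c4

The budget equals the shortest possible length, so every move has to be on a shortest route through the required cells.
Route from c2: up 1 to c1, left 2 to a1, down 3 to a4, right 1 to b4, up 1 to b3, right 2 to d3, down 1 to d4, left 1 to c4 — 12 moves in all.
Check: all required cells visited; 12 ≤ 12 moves.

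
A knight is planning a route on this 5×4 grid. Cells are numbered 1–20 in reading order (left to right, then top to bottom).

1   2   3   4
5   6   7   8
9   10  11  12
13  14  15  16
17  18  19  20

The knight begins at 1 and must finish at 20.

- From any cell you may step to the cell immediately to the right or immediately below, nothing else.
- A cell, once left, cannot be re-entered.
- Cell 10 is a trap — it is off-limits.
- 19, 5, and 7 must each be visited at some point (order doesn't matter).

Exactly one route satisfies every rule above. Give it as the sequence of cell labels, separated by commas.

1, 5, 6, 7, 11, 15, 19, 20

Moves only go right or down, so the column and row indices never decrease.
Route from 1: down 1 to 5, right 2 to 7, down 3 to 19, right 1 to 20 — 7 moves in all.
Check: all required cells visited.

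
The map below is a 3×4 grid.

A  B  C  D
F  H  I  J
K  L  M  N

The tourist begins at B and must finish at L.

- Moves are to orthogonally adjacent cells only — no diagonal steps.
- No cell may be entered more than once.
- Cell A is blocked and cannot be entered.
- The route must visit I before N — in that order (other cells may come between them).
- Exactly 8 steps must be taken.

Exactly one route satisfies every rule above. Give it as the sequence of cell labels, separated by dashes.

B - H - I - C - D - J - N - M - L

The waypoints must appear in the order I, N, with no cell reused.
Route from B: down to H, right to I, up to C, right to D, 2× down (reaching N), 2× left (reaching L) — 8 moves in all.
Check: order respected (I at step 2, N at step 6); 8 moves as required.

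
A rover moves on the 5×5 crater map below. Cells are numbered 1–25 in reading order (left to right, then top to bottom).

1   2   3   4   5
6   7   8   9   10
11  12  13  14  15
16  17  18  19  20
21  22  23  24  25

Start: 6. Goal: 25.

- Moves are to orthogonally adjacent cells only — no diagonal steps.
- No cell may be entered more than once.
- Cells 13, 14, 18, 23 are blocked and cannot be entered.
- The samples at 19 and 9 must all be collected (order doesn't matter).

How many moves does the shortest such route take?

9

Any route passes through 19 and 9 in some order between 6 and 25. Summing Manhattan distances along each leg and taking the cheapest ordering (6 → 9 → 19 → 25) gives a lower bound of 3 + 2 + 2 = 7 moves.
That bound ignores the blocked cells. Measuring each leg by the fewest moves that actually steer around them (6→9: 3; 9→19: 4; 19→25: 2) raises the lower bound to 9.
A route of 9 moves exists: 6 → 7 → 8 → 9 → 10 → 15 → 20 → 19 → 24 → 25.
Since 9 matches that lower bound, it is optimal.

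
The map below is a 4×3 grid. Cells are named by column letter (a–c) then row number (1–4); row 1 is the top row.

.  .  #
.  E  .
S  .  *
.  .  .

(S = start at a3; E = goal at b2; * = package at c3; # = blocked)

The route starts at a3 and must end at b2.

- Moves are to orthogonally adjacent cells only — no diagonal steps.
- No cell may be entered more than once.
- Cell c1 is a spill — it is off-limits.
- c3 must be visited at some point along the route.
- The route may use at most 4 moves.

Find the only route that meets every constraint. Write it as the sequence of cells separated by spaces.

a3 b3 c3 c2 b2

The budget equals the shortest possible length, so every move has to be on a shortest route through the required cells.
Route from a3: 2× right (reaching c3), up to c2, left to b2 — 4 moves in all.
Check: all required cells visited; 4 ≤ 4 moves.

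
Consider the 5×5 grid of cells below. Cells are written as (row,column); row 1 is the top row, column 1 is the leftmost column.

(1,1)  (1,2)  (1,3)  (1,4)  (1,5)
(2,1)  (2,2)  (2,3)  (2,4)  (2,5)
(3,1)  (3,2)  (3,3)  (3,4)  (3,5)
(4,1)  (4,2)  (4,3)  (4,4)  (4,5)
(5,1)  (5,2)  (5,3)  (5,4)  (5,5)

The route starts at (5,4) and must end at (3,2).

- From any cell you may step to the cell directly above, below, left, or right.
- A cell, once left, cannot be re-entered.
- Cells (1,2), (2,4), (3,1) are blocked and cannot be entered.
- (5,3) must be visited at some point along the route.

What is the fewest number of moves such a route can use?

Any route passes through (5,3) somewhere between (5,4) and (3,2). Summing Manhattan distances along the two legs ((5,4) → (5,3) → (3,2)) gives a lower bound of 1 + 3 = 4 moves.
A route of 4 moves achieves this: (5,4) → (5,3) → (4,3) → (3,3) → (3,2).
Since 4 matches the lower bound, it is optimal.

4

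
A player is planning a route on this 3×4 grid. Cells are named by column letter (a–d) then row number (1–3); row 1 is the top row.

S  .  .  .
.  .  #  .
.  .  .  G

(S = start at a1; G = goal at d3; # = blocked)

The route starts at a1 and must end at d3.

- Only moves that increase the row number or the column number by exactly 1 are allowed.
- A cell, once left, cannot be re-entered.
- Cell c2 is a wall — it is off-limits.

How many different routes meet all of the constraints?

A right/down-only route from a1 to d3 makes exactly 2 down-moves and 3 right-moves in some order.
With no other constraints that would be C(5,2) = 10 routes.
Subtract routes through each blocked cell (inclusion–exclusion for overlaps): − through c2: 6 → 4.
That gives 4 routes.

4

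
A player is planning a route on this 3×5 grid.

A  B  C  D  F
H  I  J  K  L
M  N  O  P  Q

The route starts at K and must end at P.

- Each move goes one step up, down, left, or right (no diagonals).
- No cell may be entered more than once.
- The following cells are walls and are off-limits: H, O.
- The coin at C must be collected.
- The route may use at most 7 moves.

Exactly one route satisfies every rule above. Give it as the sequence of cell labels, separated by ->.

K -> J -> C -> D -> F -> L -> Q -> P

Any route must reach C and still end at P within 7 moves, so the order of the required stops is forced.
Route from K: left to J, up to C, 2× right (reaching F), 2× down (reaching Q), left to P — 7 moves in all.
Check: all required cells visited; 7 ≤ 7 moves.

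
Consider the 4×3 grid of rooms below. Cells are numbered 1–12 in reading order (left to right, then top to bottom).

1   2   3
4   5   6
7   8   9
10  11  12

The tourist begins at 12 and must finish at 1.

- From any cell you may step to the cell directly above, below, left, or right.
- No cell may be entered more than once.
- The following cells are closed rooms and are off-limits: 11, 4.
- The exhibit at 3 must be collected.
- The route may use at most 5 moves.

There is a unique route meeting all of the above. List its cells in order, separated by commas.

The 5-move cap with required stops at 3 leaves no slack for detours.
Route from 12: up 3 to 3, left 2 to 1 — 5 moves in all.
Check: all required cells visited; 5 ≤ 5 moves.

12, 9, 6, 3, 2, 1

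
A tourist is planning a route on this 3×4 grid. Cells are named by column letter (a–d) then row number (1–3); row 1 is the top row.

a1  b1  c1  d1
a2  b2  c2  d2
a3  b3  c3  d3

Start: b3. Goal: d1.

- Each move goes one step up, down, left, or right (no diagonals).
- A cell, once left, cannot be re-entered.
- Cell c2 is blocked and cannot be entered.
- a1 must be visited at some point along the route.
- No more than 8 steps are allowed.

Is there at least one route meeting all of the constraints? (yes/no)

yes

One route that works: b3 → b2 → a2 → a1 → b1 → c1 → d1.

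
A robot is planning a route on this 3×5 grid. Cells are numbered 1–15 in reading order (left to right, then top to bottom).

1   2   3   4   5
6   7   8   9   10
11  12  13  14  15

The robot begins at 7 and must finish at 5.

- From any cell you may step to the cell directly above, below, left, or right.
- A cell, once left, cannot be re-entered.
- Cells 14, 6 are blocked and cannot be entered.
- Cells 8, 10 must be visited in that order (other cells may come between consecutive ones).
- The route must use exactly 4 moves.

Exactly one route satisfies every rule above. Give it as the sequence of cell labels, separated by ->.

7 -> 8 -> 9 -> 10 -> 5

The waypoints must appear in the order 8, 10, with no cell reused.
Route from 7: right 3 to 10, up 1 to 5 — 4 moves in all.
Check: order respected (8 at step 1, 10 at step 3); 4 moves as required.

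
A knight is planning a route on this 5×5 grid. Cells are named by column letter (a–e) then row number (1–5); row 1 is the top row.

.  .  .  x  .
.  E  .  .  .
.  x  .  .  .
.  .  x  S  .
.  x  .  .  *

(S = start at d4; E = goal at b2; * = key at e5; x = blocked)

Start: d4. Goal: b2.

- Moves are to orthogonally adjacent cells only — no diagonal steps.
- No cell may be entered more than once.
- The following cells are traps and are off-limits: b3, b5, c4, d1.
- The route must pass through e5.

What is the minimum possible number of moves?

Any route passes through e5 somewhere between d4 and b2. Summing Manhattan distances along the two legs (d4 → e5 → b2) gives a lower bound of 2 + 6 = 8 moves.
A route of 8 moves achieves this: d4 → d5 → e5 → e4 → e3 → e2 → d2 → c2 → b2.
Since 8 matches the lower bound, it is optimal.

8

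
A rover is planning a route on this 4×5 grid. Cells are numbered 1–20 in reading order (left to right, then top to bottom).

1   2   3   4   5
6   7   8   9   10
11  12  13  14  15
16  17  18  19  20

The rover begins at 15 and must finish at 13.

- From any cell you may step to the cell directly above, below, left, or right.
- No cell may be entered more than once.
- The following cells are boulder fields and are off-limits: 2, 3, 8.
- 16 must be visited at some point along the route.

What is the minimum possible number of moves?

Any route passes through 16 somewhere between 15 and 13. Summing Manhattan distances along the two legs (15 → 16 → 13) gives a lower bound of 5 + 3 = 8 moves.
A route of 8 moves achieves this: 15 → 20 → 19 → 18 → 17 → 16 → 11 → 12 → 13.
Since 8 matches the lower bound, it is optimal.

8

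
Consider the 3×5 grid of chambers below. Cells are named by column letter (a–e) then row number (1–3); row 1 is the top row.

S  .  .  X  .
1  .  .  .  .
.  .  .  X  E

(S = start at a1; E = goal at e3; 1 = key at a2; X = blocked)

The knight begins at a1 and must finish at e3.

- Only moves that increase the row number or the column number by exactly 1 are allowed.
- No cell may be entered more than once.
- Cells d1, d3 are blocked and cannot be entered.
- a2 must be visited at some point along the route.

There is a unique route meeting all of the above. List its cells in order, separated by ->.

Moves only go right or down, so the column and row indices never decrease.
Route from a1: down 1 to a2, right 4 to e2, down 1 to e3 — 6 moves in all.
Check: all required cells visited.

a1 -> a2 -> b2 -> c2 -> d2 -> e2 -> e3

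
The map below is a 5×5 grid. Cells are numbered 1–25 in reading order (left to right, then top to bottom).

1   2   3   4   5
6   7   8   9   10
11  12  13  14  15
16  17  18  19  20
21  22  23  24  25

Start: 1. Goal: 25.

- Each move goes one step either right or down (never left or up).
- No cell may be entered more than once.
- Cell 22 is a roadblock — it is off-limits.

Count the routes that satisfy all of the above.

65

A right/down-only route from 1 to 25 makes exactly 4 down-moves and 4 right-moves in some order.
With no other constraints that would be C(8,4) = 70 routes.
Subtract routes through each blocked cell (inclusion–exclusion for overlaps): − through 22: 5 → 65.
That gives 65 routes.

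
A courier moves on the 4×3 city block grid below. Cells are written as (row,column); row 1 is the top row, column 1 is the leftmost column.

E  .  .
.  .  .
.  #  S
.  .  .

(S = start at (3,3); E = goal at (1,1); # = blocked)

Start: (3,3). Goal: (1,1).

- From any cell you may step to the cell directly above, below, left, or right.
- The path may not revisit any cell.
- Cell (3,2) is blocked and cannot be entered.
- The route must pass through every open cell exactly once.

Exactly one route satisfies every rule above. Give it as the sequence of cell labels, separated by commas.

Need to visit all 11 open cells exactly once, starting at (3,3) and ending at (1,1).
Route from (3,3): down 1 to (4,3), left 2 to (4,1), up 2 to (2,1), right 2 to (2,3), up 1 to (1,3), left 2 to (1,1) — 10 moves in all.
Check: all 11 open cells covered.

(3,3), (4,3), (4,2), (4,1), (3,1), (2,1), (2,2), (2,3), (1,3), (1,2), (1,1)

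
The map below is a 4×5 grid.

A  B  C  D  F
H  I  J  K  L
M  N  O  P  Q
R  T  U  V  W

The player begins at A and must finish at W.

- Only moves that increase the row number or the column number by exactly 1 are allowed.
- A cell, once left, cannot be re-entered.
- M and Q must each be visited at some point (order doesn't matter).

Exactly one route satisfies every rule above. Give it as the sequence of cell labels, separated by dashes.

A - H - M - N - O - P - Q - W

Moves only go right or down, so the column and row indices never decrease.
Route from A: 2× down (reaching M), 4× right (reaching Q), down to W — 7 moves in all.
Check: all required cells visited.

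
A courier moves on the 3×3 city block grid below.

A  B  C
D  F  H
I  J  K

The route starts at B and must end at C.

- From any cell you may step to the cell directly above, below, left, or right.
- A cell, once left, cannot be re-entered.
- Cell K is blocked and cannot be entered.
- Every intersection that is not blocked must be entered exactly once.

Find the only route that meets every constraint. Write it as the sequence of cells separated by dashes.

Need to visit all 8 open cells exactly once, starting at B and ending at C.
Route from B: left to A, 2× down (reaching I), right to J, up to F, right to H, up to C — 7 moves in all.
Check: all 8 open cells covered.

B - A - D - I - J - F - H - C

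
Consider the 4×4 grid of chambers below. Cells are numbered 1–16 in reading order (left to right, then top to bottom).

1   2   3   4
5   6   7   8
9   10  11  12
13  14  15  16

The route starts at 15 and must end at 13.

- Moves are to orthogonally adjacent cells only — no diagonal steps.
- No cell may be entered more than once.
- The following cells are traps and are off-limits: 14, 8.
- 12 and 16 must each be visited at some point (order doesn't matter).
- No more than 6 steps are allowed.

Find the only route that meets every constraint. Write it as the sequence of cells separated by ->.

15 -> 16 -> 12 -> 11 -> 10 -> 9 -> 13

The 6-move cap with required stops at 12, 16 leaves no slack for detours.
Route from 15: right to 16, up to 12, 3× left (reaching 9), down to 13 — 6 moves in all.
Check: all required cells visited; 6 ≤ 6 moves.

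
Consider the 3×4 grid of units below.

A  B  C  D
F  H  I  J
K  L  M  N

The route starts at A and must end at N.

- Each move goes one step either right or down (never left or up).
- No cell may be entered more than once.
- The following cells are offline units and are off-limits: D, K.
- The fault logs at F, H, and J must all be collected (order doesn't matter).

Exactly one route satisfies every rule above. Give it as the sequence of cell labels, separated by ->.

A -> F -> H -> I -> J -> N

Moves only go right or down, so the column and row indices never decrease.
Route from A: down to F, 3× right (reaching J), down to N — 5 moves in all.
Check: all required cells visited.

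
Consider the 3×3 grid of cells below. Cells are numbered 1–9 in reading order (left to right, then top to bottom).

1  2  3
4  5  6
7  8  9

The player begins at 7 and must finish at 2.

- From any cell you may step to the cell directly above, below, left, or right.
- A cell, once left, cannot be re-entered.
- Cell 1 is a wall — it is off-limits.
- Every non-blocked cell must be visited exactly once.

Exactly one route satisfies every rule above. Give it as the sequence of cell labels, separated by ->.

Need to visit all 8 open cells exactly once, starting at 7 and ending at 2.
Cell 3 has only two open neighbours (6 and 2), so the path must pass straight through it: one of those is the cell it's entered from and the other is where it exits.
Route from 7: up to 4, right to 5, down to 8, right to 9, 2× up (reaching 3), left to 2 — 7 moves in all.
Check: all 8 open cells covered.

7 -> 4 -> 5 -> 8 -> 9 -> 6 -> 3 -> 2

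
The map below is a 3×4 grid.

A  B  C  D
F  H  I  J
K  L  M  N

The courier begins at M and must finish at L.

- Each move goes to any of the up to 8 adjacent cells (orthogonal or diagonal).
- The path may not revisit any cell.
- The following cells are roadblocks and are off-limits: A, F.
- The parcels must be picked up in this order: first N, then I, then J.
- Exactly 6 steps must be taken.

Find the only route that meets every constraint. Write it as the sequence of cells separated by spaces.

M N I J C H L

The waypoints must appear in the order N, I, J, with no cell reused.
Route from M: right 1 to N, up-left 1 to I, right 1 to J, up-left 1 to C, down-left 1 to H, down 1 to L — 6 moves in all.
Check: order respected (N at step 1, I at step 2, J at step 3); 6 moves as required.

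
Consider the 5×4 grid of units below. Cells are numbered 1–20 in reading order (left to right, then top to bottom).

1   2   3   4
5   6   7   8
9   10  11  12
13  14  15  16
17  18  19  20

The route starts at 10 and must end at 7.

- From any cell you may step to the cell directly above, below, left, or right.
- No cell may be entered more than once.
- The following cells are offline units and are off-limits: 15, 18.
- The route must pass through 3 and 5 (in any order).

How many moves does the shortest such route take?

6

Any route passes through 3 and 5 in some order between 10 and 7. Summing Manhattan distances along each leg and taking the cheapest ordering (10 → 5 → 3 → 7) gives a lower bound of 2 + 3 + 1 = 6 moves.
A route of 6 moves achieves this: 10 → 6 → 5 → 1 → 2 → 3 → 7.
Since 6 matches the lower bound, it is optimal.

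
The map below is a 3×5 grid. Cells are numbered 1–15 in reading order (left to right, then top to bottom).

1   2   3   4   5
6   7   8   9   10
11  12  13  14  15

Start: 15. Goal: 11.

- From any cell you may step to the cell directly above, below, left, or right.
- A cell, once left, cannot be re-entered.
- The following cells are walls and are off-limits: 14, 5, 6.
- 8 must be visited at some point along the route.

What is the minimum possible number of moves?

Any route passes through 8 somewhere between 15 and 11. Summing Manhattan distances along the two legs (15 → 8 → 11) gives a lower bound of 3 + 3 = 6 moves.
A route of 6 moves achieves this: 15 → 10 → 9 → 8 → 13 → 12 → 11.
Since 6 matches the lower bound, it is optimal.

6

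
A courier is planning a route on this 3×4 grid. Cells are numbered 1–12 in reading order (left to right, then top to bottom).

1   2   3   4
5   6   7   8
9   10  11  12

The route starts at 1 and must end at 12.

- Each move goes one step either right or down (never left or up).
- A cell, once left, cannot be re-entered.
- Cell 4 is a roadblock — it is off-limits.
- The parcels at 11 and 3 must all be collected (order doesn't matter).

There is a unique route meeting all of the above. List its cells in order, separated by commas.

Moves only go right or down, so the column and row indices never decrease.
Route from 1: right 2 to 3, down 2 to 11, right 1 to 12 — 5 moves in all.
Check: all required cells visited.

1, 2, 3, 7, 11, 12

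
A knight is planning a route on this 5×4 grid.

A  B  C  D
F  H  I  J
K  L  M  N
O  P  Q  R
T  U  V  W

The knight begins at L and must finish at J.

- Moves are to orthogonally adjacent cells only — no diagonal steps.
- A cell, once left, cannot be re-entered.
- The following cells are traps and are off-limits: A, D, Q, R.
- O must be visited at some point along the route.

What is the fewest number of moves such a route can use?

7

Any route passes through O somewhere between L and J. Summing Manhattan distances along the two legs (L → O → J) gives a lower bound of 2 + 5 = 7 moves.
A route of 7 moves achieves this: L → P → O → K → F → H → I → J.
Since 7 matches the lower bound, it is optimal.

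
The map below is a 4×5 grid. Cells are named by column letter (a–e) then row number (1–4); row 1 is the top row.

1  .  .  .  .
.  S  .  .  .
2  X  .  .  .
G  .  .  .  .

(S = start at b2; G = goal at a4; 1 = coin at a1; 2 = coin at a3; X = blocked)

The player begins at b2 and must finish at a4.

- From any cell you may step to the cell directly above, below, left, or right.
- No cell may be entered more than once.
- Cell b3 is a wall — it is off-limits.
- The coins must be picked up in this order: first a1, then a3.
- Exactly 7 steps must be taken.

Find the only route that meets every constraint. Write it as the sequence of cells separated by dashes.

The waypoints must appear in the order a1, a3, with no cell reused.
Route from b2: right 1 to c2, up 1 to c1, left 2 to a1, down 3 to a4 — 7 moves in all.
Check: order respected (1 at step 4, 2 at step 6); 7 moves as required.

b2 - c2 - c1 - b1 - a1 - a2 - a3 - a4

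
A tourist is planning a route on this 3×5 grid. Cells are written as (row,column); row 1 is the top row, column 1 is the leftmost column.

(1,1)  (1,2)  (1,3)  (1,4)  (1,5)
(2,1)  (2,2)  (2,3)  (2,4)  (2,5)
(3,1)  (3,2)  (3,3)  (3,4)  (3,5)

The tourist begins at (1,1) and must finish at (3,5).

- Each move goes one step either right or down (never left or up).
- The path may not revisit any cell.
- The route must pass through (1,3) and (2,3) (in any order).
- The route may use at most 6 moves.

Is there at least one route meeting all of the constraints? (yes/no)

yes

One route that works: (1,1) → (1,2) → (1,3) → (2,3) → (3,3) → (3,4) → (3,5).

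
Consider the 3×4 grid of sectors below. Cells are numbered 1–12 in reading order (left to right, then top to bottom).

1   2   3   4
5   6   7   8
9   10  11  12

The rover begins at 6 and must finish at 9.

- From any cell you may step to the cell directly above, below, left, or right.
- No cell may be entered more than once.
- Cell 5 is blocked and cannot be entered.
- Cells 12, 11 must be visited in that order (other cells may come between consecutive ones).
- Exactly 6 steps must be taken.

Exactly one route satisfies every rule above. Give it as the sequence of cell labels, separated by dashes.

The waypoints must appear in the order 12, 11, with no cell reused.
Route from 6: right 2 to 8, down 1 to 12, left 3 to 9 — 6 moves in all.
Check: order respected (12 at step 3, 11 at step 4); 6 moves as required.

6 - 7 - 8 - 12 - 11 - 10 - 9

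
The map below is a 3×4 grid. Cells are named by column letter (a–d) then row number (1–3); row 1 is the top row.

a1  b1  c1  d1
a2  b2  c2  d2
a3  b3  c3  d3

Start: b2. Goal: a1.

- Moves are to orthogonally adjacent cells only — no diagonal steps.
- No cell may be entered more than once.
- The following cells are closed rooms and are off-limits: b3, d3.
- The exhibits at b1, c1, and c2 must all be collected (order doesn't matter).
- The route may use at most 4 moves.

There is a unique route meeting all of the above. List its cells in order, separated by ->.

b2 -> c2 -> c1 -> b1 -> a1

Any route must reach b1, c1, and c2 and still end at a1 within 4 moves, so the order of the required stops is forced.
Route from b2: right 1 to c2, up 1 to c1, left 2 to a1 — 4 moves in all.
Check: all required cells visited; 4 ≤ 4 moves.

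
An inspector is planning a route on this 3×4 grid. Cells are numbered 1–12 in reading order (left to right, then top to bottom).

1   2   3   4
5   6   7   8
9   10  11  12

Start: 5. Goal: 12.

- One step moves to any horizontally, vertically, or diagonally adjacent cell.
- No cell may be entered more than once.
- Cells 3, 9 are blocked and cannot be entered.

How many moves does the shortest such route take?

3

With diagonal moves allowed, the Chebyshev distance max(|Δrow|,|Δcol|) from 5 to 12 is 3, so at least 3 moves are needed.
A route of 3 moves achieves this: 5 → 2 → 7 → 12.
Since 3 matches the lower bound, it is optimal.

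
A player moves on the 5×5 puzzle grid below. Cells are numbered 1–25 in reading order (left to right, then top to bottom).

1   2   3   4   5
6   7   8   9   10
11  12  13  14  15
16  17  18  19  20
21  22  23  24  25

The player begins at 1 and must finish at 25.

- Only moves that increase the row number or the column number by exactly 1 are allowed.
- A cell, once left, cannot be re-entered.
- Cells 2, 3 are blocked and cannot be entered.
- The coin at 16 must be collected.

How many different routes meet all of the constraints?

A right/down-only route from 1 to 25 makes exactly 4 down-moves and 4 right-moves in some order.
With no other constraints that would be C(8,4) = 70 routes.
Split at 16 and multiply the segment counts (each segment already excludes blocked cells): 1→16: 1; 16→25: 5; product = 5.
That gives 5 routes.

5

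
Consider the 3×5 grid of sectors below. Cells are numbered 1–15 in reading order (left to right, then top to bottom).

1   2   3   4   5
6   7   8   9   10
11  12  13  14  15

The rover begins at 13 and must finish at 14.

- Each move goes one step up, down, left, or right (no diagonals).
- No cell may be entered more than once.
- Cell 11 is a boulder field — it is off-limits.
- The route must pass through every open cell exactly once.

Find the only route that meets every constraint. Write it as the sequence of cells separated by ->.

13 -> 12 -> 7 -> 6 -> 1 -> 2 -> 3 -> 8 -> 9 -> 4 -> 5 -> 10 -> 15 -> 14

Need to visit all 14 open cells exactly once, starting at 13 and ending at 14.
Cell 12 has only two open neighbours (7 and 13), so the path must pass straight through it: one of those is the cell it's entered from and the other is where it exits.
Route from 13: left to 12, up to 7, left to 6, up to 1, 2× right (reaching 3), down to 8, right to 9, up to 4, right to 5, 2× down (reaching 15), left to 14 — 13 moves in all.
Check: all 14 open cells covered.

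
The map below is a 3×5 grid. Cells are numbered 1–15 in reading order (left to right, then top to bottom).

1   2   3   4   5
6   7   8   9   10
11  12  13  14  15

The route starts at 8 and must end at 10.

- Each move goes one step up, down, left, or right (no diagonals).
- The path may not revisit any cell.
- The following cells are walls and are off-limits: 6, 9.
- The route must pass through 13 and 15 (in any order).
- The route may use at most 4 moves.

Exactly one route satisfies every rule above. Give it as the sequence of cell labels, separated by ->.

8 -> 13 -> 14 -> 15 -> 10

The 4-move cap with required stops at 13, 15 leaves no slack for detours.
Route from 8: down 1 to 13, right 2 to 15, up 1 to 10 — 4 moves in all.
Check: all required cells visited; 4 ≤ 4 moves.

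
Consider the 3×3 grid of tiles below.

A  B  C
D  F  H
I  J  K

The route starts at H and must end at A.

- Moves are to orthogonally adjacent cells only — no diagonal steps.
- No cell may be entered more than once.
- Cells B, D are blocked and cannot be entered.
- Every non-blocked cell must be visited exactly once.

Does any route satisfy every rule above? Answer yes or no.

Cell C has only one open neighbour but is neither the start nor the goal, so a Hamiltonian route would have to both enter and leave it through the same neighbour — impossible without revisiting.

no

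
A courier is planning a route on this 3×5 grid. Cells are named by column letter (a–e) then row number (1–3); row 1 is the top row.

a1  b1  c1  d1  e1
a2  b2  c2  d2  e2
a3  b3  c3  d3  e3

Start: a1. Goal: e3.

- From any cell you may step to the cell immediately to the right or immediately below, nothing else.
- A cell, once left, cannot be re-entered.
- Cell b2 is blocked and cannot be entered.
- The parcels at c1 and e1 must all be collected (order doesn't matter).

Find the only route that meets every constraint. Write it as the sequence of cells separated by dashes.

Moves only go right or down, so the column and row indices never decrease.
Route from a1: right 4 to e1, down 2 to e3 — 6 moves in all.
Check: all required cells visited.

a1 - b1 - c1 - d1 - e1 - e2 - e3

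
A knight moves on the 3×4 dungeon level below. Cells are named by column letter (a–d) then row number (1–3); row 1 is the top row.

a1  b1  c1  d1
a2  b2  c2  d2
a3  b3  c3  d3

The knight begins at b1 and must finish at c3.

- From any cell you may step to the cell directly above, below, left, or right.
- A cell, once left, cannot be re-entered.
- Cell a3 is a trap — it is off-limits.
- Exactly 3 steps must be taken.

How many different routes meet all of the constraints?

Need simple routes of exactly 3 moves from b1 to c3 (Manhattan distance 3, so 0 moves are spent on a detour and 0 undoing it).
Enumerating: b1 b2 b3 c3 | b1 b2 c2 c3 | b1 c1 c2 c3.
That gives 3 routes.

3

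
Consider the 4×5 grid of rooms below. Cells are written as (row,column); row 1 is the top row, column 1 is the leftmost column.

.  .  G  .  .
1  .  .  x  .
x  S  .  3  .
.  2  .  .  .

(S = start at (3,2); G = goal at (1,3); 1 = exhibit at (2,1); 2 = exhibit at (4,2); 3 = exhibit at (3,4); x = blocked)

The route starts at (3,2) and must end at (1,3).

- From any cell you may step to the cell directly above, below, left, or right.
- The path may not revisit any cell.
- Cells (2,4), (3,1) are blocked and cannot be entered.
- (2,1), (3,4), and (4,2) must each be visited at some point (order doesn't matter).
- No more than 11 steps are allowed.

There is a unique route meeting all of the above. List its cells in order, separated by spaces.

(3,2) (4,2) (4,3) (4,4) (3,4) (3,3) (2,3) (2,2) (2,1) (1,1) (1,2) (1,3)

The 11-move cap with required stops at (2,1), (3,4), (4,2) leaves no slack for detours.
Route from (3,2): down 1 to (4,2), right 2 to (4,4), up 1 to (3,4), left 1 to (3,3), up 1 to (2,3), left 2 to (2,1), up 1 to (1,1), right 2 to (1,3) — 11 moves in all.
Check: all required cells visited; 11 ≤ 11 moves.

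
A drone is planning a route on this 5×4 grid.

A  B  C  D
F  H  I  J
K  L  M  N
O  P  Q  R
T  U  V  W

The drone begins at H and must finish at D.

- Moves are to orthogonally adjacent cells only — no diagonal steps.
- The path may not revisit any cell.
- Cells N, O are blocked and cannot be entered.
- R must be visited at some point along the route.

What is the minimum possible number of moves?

11

Any route passes through R somewhere between H and D. Summing Manhattan distances along the two legs (H → R → D) gives a lower bound of 4 + 3 = 7 moves.
That bound ignores the blocked cells. Measuring each leg by the fewest moves that actually steer around them (H→R: 4; R→D: 5) raises the lower bound to 9.
The shortest route satisfying every rule uses 11 moves: H → L → P → U → V → W → R → Q → M → I → C → D.
The no-revisit rule (legs can't share cells) pushes the minimum above the 9-move bound; an exhaustive check rules out every length from 9 to 10, leaving 11 as the minimum.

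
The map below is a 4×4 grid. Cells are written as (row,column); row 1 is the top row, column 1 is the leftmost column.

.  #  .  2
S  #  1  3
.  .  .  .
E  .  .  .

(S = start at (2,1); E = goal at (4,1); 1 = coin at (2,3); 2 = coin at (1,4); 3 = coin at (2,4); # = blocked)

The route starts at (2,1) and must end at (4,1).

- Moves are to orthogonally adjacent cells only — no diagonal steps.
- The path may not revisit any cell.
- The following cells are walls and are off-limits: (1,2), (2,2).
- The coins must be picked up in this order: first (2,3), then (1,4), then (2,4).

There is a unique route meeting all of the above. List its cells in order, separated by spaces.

(2,1) (3,1) (3,2) (3,3) (2,3) (1,3) (1,4) (2,4) (3,4) (4,4) (4,3) (4,2) (4,1)

The waypoints must appear in the order (2,3), (1,4), (2,4), with no cell reused.
Route from (2,1): down 1 to (3,1), right 2 to (3,3), up 2 to (1,3), right 1 to (1,4), down 3 to (4,4), left 3 to (4,1) — 12 moves in all.
Check: order respected (1 at step 4, 2 at step 6, 3 at step 7).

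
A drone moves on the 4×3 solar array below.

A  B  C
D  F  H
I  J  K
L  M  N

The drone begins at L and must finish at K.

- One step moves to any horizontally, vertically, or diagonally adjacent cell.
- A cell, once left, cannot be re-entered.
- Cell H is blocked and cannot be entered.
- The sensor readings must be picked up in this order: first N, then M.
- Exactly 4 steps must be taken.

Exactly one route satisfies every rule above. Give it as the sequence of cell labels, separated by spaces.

L J N M K

The waypoints must appear in the order N, M, with no cell reused.
Route from L: up-right 1 to J, down-right 1 to N, left 1 to M, up-right 1 to K — 4 moves in all.
Check: order respected (N at step 2, M at step 3); 4 moves as required.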